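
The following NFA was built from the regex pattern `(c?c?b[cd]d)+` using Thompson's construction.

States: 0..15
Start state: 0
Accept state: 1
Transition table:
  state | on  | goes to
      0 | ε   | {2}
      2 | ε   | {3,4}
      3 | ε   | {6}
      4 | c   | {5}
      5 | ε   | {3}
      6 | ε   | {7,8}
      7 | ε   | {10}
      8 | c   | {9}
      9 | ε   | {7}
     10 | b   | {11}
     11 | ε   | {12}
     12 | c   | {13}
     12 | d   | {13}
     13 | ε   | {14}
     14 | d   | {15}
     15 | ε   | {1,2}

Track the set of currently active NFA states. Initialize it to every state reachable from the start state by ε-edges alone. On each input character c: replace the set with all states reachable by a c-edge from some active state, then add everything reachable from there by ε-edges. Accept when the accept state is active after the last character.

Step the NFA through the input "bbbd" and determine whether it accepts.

Answer: REJECT

Steps:
S₀ = ε-closure({0}) = {0,2,3,4,6,7,8,10}
'b' @ 1: {11,12}
'b' @ 2: {}  — no active states
rest 'bd' ignored (set empty)
final: {}; accept 1 not in set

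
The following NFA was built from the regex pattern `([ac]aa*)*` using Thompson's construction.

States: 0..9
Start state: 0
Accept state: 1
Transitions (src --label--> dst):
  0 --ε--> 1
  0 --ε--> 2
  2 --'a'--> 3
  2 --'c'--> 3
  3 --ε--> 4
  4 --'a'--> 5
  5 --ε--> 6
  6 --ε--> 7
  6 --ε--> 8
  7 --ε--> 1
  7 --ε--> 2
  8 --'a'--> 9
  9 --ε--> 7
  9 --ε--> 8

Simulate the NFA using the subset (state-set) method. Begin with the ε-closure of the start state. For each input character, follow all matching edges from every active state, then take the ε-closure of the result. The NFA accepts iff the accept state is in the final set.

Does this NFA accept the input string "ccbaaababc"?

initial (ε-close {0}): {0,1,2}
'c' @ 1: {3,4}
'c' @ 2: {}  — state set empty
rest 'baaababc' ignored (set empty)
end set {} — state 1 not in

Answer: REJECT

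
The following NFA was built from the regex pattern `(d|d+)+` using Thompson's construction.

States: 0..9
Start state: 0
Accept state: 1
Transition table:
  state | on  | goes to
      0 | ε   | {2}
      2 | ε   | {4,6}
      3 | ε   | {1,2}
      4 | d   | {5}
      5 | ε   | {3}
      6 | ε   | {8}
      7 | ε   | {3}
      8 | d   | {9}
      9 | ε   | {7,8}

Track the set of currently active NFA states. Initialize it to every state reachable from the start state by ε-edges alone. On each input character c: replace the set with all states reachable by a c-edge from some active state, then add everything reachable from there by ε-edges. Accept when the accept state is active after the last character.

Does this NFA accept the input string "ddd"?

start: ε-closure({0}) = {0,2,4,6,8}
'd' @ 1: {1,2,3,4,5,6,7,8,9}  [accepting]
'd' @ 2: {1,2,3,4,5,6,7,8,9}  [accepting]
'd' @ 3: {1,2,3,4,5,6,7,8,9}  [accepting]
final: {1,2,3,4,5,6,7,8,9}; accept 1 in set

Answer: ACCEPT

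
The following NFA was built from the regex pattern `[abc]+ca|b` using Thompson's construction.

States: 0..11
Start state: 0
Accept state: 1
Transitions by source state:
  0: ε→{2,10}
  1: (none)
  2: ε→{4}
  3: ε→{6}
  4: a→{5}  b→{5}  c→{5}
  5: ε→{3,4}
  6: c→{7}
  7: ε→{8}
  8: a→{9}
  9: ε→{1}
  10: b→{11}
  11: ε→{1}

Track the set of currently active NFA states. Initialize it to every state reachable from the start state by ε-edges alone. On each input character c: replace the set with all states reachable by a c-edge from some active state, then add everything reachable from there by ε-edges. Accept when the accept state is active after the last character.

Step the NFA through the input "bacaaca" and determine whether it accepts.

Answer: ACCEPT

Steps:
start: ε-closure({0}) = {0,2,4,10}
'b' @ 1: {1,3,4,5,6,11}  (accept∈set)
'a' @ 2: {3,4,5,6}
'c' @ 3: {3,4,5,6,7,8}
'a' @ 4: {1,3,4,5,6,9}  (accept∈set)
'a' @ 5: {3,4,5,6}
'c' @ 6: {3,4,5,6,7,8}
'a' @ 7: {1,3,4,5,6,9}  (accept∈set)
final: {1,3,4,5,6,9}; accept 1 in set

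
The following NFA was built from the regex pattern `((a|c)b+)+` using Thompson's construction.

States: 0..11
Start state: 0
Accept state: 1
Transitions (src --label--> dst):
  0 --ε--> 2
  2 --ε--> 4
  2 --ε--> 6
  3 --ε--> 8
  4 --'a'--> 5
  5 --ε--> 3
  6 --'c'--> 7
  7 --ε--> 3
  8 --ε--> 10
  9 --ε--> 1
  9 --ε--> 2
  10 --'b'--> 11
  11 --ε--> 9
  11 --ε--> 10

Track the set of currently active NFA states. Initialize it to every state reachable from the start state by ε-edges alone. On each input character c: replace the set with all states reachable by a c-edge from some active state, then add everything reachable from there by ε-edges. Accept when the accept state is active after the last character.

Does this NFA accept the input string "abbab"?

Answer: ACCEPT

Trace:
S₀ = ε-closure({0}) = {0,2,4,6}
'a' @ 1: {3,5,8,10}
'b' @ 2: {1,2,4,6,9,10,11}  ✓accept
'b' @ 3: {1,2,4,6,9,10,11}  ✓accept
'a' @ 4: {3,5,8,10}
'b' @ 5: {1,2,4,6,9,10,11}  ✓accept
end set {1,2,4,6,9,10,11} — state 1 in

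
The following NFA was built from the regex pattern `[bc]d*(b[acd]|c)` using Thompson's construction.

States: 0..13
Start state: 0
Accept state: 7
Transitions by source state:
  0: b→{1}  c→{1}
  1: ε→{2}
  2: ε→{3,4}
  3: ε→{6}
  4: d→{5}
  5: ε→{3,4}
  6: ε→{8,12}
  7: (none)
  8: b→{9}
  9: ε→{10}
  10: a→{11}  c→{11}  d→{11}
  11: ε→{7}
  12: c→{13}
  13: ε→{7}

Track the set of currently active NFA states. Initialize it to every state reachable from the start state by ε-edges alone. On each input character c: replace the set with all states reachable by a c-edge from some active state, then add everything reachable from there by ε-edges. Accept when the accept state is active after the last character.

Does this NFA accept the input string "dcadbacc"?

S₀ = ε-closure({0}) = {0}
'd' @ 1: {}  — dead — no transitions
rest 'cadbacc' ignored (set empty)
final: {}; accept 7 not in set

Answer: REJECT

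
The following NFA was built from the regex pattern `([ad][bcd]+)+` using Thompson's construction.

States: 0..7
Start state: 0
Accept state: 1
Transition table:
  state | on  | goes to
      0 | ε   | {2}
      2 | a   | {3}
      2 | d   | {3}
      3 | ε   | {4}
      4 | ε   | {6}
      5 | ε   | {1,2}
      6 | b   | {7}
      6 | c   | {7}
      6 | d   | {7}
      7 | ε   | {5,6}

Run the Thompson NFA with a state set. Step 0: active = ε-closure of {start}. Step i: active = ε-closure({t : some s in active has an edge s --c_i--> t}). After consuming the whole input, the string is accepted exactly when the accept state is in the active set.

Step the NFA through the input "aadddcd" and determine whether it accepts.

Answer: REJECT

Trace:
start: ε-closure({0}) = {0,2}
'a' @ 1: {3,4,6}
'a' @ 2: {}  — state set empty
rest 'dddcd' ignored (set empty)
end set {} — state 1 not in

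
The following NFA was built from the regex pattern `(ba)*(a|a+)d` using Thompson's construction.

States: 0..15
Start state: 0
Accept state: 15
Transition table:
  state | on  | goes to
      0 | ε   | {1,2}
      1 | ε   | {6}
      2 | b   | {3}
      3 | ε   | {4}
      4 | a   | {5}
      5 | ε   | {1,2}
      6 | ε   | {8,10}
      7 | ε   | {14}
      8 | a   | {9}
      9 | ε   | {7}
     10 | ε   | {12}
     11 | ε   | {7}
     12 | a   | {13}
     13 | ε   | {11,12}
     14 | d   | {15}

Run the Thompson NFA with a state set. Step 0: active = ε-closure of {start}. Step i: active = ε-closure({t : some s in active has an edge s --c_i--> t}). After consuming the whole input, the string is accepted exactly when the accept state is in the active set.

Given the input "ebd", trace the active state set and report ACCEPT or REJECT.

Answer: REJECT

Trace:
initial (ε-close {0}): {0,1,2,6,8,10,12}
'e' @ 1: {}  — no active states
rest 'bd' ignored (set empty)
final: {}; accept 15 not in set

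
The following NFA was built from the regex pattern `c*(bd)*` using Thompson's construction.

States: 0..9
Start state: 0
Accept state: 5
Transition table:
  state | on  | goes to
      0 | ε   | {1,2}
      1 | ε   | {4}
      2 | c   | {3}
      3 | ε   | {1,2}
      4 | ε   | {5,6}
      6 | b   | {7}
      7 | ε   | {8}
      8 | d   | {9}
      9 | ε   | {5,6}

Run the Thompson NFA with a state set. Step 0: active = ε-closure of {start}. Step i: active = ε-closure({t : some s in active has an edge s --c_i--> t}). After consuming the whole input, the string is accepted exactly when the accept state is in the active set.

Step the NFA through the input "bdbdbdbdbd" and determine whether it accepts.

Answer: ACCEPT

Steps:
initial (ε-close {0}): {0,1,2,4,5,6}
'b' @ 1: {7,8}
'd' @ 2: {5,6,9}  [accepting]
'b' @ 3: {7,8}
'd' @ 4: {5,6,9}  [accepting]
'b' @ 5: {7,8}
'd' @ 6: {5,6,9}  [accepting]
'b' @ 7: {7,8}
'd' @ 8: {5,6,9}  [accepting]
'b' @ 9: {7,8}
'd' @ 10: {5,6,9}  [accepting]
final: {5,6,9}; accept 5 in set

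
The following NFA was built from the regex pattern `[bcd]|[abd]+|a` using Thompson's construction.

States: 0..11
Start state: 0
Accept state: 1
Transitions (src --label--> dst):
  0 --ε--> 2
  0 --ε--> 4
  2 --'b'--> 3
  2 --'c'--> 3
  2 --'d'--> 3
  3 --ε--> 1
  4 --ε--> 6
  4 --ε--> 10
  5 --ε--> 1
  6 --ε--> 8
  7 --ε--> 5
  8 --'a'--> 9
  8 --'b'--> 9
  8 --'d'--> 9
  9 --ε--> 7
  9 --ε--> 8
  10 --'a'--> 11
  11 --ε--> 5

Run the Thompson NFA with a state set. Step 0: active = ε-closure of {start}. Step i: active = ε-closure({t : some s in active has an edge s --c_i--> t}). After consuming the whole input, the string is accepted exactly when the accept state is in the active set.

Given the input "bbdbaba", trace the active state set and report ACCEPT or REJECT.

Answer: ACCEPT

Steps:
initial (ε-close {0}): {0,2,4,6,8,10}
'b' @ 1: {1,3,5,7,8,9}  (accept∈set)
'b' @ 2: {1,5,7,8,9}  (accept∈set)
'd' @ 3: {1,5,7,8,9}  (accept∈set)
'b' @ 4: {1,5,7,8,9}  (accept∈set)
'a' @ 5: {1,5,7,8,9}  (accept∈set)
'b' @ 6: {1,5,7,8,9}  (accept∈set)
'a' @ 7: {1,5,7,8,9}  (accept∈set)
end set {1,5,7,8,9} — state 1 in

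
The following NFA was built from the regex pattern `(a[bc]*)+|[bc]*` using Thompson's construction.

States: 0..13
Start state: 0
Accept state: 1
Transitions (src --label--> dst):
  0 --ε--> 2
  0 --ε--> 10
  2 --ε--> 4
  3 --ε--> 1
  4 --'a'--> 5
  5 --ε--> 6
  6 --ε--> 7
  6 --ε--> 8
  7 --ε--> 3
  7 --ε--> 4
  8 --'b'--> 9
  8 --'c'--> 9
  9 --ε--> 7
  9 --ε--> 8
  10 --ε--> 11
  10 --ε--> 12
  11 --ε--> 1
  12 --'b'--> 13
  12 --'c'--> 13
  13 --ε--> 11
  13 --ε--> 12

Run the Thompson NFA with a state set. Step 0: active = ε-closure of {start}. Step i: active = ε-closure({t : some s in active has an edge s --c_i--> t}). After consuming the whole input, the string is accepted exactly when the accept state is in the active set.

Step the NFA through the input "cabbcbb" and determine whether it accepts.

Answer: REJECT

Trace:
initial (ε-close {0}): {0,1,2,4,10,11,12}
'c' @ 1: {1,11,12,13}  (accept∈set)
'a' @ 2: {}  — no active states
rest 'bbcbb' ignored (set empty)
after full input: {}  (accept=1 not in)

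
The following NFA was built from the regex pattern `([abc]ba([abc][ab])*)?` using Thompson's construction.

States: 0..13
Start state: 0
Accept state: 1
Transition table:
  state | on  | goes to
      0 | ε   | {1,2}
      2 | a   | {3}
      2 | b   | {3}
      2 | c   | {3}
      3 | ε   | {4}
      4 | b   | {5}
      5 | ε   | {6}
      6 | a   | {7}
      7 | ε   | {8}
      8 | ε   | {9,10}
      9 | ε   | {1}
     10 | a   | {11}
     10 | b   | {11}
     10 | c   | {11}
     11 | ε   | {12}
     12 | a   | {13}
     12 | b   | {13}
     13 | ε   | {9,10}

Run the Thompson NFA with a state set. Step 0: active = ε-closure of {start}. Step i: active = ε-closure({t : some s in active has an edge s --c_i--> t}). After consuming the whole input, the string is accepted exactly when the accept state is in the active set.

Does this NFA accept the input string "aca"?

S₀ = ε-closure({0}) = {0,1,2}
'a' @ 1: {3,4}
'c' @ 2: {}  — no active states
rest 'a' ignored (set empty)
final: {}; accept 1 not in set

Answer: REJECT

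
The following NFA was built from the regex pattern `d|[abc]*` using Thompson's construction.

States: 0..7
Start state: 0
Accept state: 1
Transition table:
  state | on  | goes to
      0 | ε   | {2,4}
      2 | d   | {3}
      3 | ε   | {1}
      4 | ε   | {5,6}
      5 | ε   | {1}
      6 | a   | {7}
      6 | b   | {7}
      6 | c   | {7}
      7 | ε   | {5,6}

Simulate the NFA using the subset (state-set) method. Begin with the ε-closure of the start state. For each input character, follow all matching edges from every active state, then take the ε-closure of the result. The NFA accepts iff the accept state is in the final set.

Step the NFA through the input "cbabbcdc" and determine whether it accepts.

Answer: REJECT

Derivation:
start: ε-closure({0}) = {0,1,2,4,5,6}
'c' @ 1: {1,5,6,7}  ✓accept
'b' @ 2: {1,5,6,7}  ✓accept
'a' @ 3: {1,5,6,7}  ✓accept
'b' @ 4: {1,5,6,7}  ✓accept
'b' @ 5: {1,5,6,7}  ✓accept
'c' @ 6: {1,5,6,7}  ✓accept
'd' @ 7: {}  — dead — no transitions
rest 'c' ignored (set empty)
final: {}; accept 1 not in set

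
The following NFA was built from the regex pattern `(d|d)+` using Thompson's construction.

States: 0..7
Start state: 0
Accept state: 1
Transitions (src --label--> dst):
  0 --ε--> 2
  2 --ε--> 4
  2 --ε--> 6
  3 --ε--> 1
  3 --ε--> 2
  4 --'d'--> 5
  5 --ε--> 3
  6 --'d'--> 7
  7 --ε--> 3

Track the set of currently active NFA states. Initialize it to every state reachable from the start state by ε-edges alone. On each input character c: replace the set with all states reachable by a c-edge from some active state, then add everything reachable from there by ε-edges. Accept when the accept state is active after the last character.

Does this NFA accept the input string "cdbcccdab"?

Answer: REJECT

Steps:
S₀ = ε-closure({0}) = {0,2,4,6}
'c' @ 1: {}  — dead — no transitions
rest 'dbcccdab' ignored (set empty)
after full input: {}  (accept=1 not in)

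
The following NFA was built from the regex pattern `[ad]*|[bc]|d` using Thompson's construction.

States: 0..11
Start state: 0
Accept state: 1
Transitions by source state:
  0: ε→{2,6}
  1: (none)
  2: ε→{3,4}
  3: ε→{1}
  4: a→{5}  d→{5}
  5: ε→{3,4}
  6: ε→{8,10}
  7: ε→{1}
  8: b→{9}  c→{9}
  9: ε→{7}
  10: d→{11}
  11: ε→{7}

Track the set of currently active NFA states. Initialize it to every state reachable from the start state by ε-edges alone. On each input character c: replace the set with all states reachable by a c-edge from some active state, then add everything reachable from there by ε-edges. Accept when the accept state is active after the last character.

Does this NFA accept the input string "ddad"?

Answer: ACCEPT

Steps:
S₀ = ε-closure({0}) = {0,1,2,3,4,6,8,10}
'd' @ 1: {1,3,4,5,7,11}  ✓accept
'd' @ 2: {1,3,4,5}  ✓accept
'a' @ 3: {1,3,4,5}  ✓accept
'd' @ 4: {1,3,4,5}  ✓accept
after full input: {1,3,4,5}  (accept=1 in)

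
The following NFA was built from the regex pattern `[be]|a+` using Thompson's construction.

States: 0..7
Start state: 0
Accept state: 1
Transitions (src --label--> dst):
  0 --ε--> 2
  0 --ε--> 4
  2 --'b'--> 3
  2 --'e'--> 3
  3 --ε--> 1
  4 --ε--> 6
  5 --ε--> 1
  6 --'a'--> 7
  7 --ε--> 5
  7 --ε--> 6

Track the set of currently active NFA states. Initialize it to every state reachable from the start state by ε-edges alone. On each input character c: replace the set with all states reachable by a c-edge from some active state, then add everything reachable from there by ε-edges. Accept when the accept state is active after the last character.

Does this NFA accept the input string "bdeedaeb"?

Answer: REJECT

Trace:
S₀ = ε-closure({0}) = {0,2,4,6}
'b' @ 1: {1,3}  ✓accept
'd' @ 2: {}  — no active states
rest 'eedaeb' ignored (set empty)
final: {}; accept 1 not in set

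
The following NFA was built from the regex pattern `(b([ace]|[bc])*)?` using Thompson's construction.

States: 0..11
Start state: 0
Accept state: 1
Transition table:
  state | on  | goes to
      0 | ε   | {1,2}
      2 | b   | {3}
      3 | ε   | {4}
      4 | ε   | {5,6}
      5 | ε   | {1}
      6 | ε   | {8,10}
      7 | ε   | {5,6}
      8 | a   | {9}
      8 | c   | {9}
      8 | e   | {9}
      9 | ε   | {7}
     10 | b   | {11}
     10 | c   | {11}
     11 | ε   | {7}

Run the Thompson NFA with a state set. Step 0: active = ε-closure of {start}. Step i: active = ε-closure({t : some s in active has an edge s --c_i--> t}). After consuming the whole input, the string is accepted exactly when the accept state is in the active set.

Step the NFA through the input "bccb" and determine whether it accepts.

S₀ = ε-closure({0}) = {0,1,2}
'b' @ 1: {1,3,4,5,6,8,10}  [accepting]
'c' @ 2: {1,5,6,7,8,9,10,11}  [accepting]
'c' @ 3: {1,5,6,7,8,9,10,11}  [accepting]
'b' @ 4: {1,5,6,7,8,10,11}  [accepting]
end set {1,5,6,7,8,10,11} — state 1 in

Answer: ACCEPT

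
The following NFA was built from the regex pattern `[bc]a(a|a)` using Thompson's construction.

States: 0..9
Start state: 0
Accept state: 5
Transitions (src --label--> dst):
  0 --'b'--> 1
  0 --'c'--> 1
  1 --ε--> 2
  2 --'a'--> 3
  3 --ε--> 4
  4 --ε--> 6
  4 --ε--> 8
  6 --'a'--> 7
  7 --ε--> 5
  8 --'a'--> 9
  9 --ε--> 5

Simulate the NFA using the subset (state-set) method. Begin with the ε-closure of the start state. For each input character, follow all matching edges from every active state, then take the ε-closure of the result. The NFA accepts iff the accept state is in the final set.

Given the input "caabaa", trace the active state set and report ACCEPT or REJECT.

S₀ = ε-closure({0}) = {0}
'c' @ 1: {1,2}
'a' @ 2: {3,4,6,8}
'a' @ 3: {5,7,9}  ✓accept
'b' @ 4: {}  — state set empty
rest 'aa' ignored (set empty)
after full input: {}  (accept=5 not in)

Answer: REJECT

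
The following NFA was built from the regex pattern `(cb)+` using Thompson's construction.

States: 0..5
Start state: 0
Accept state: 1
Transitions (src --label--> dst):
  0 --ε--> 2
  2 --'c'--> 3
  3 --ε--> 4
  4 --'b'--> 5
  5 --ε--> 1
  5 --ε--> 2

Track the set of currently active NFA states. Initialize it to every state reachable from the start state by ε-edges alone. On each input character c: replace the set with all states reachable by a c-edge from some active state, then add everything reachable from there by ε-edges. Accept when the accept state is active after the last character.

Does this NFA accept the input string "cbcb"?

Answer: ACCEPT

Steps:
start: ε-closure({0}) = {0,2}
'c' @ 1: {3,4}
'b' @ 2: {1,2,5}  ✓accept
'c' @ 3: {3,4}
'b' @ 4: {1,2,5}  ✓accept
after full input: {1,2,5}  (accept=1 in)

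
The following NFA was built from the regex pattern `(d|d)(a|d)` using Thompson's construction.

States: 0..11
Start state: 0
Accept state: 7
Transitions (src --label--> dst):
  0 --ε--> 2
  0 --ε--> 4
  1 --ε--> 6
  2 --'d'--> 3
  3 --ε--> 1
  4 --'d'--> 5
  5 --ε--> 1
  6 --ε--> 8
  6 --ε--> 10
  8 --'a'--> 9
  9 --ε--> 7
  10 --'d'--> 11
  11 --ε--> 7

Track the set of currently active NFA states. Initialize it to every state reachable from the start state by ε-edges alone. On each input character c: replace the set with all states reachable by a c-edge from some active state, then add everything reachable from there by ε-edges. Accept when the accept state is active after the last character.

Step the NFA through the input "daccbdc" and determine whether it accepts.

S₀ = ε-closure({0}) = {0,2,4}
'd' @ 1: {1,3,5,6,8,10}
'a' @ 2: {7,9}  ✓accept
'c' @ 3: {}  — no active states
rest 'cbdc' ignored (set empty)
end set {} — state 7 not in

Answer: REJECT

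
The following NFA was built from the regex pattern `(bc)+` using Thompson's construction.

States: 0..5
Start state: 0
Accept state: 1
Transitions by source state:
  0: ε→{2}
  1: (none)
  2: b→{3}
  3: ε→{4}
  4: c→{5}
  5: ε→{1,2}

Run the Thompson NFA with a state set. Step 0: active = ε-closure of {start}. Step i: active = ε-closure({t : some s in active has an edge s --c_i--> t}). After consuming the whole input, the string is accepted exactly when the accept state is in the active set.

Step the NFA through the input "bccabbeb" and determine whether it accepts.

S₀ = ε-closure({0}) = {0,2}
'b' @ 1: {3,4}
'c' @ 2: {1,2,5}  ✓accept
'c' @ 3: {}  — dead — no transitions
rest 'abbeb' ignored (set empty)
final: {}; accept 1 not in set

Answer: REJECT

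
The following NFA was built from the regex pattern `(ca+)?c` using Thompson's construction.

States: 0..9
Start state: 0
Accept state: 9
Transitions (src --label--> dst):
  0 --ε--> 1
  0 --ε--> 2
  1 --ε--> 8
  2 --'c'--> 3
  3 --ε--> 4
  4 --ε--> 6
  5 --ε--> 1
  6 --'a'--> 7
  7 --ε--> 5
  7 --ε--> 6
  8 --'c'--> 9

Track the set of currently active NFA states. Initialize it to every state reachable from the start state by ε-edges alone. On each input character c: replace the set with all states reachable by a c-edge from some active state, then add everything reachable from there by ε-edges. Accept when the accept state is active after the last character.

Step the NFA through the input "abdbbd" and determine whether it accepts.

Answer: REJECT

Derivation:
start: ε-closure({0}) = {0,1,2,8}
'a' @ 1: {}  — dead — no transitions
rest 'bdbbd' ignored (set empty)
after full input: {}  (accept=9 not in)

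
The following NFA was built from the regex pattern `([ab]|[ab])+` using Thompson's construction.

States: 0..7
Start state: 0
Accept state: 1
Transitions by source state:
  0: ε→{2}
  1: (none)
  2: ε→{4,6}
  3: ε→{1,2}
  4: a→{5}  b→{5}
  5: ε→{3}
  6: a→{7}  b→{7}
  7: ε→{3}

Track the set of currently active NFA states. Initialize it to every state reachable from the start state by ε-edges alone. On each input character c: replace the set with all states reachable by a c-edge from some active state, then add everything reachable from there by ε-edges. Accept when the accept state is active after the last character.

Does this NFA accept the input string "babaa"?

start: ε-closure({0}) = {0,2,4,6}
'b' @ 1: {1,2,3,4,5,6,7}  [accepting]
'a' @ 2: {1,2,3,4,5,6,7}  [accepting]
'b' @ 3: {1,2,3,4,5,6,7}  [accepting]
'a' @ 4: {1,2,3,4,5,6,7}  [accepting]
'a' @ 5: {1,2,3,4,5,6,7}  [accepting]
after full input: {1,2,3,4,5,6,7}  (accept=1 in)

Answer: ACCEPT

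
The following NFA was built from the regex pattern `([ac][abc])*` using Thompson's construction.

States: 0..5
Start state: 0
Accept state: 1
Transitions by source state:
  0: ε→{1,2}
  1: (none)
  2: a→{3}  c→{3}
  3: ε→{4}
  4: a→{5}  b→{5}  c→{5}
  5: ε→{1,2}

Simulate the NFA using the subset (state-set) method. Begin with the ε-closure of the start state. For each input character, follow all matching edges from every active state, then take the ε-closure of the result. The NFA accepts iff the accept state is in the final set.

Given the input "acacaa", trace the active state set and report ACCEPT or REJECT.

Answer: ACCEPT

Steps:
S₀ = ε-closure({0}) = {0,1,2}
'a' @ 1: {3,4}
'c' @ 2: {1,2,5}  [accepting]
'a' @ 3: {3,4}
'c' @ 4: {1,2,5}  [accepting]
'a' @ 5: {3,4}
'a' @ 6: {1,2,5}  [accepting]
after full input: {1,2,5}  (accept=1 in)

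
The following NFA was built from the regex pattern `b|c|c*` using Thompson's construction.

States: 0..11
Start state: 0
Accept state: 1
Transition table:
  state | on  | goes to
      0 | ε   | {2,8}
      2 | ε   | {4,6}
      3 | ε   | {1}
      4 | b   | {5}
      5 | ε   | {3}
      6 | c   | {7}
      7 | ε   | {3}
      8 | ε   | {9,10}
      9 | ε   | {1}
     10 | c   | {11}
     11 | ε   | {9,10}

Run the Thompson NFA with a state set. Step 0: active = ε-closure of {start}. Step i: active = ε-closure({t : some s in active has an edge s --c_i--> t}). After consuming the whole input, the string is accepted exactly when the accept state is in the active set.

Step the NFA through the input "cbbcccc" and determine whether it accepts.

S₀ = ε-closure({0}) = {0,1,2,4,6,8,9,10}
'c' @ 1: {1,3,7,9,10,11}  (accept∈set)
'b' @ 2: {}  — dead — no transitions
rest 'bcccc' ignored (set empty)
after full input: {}  (accept=1 not in)

Answer: REJECT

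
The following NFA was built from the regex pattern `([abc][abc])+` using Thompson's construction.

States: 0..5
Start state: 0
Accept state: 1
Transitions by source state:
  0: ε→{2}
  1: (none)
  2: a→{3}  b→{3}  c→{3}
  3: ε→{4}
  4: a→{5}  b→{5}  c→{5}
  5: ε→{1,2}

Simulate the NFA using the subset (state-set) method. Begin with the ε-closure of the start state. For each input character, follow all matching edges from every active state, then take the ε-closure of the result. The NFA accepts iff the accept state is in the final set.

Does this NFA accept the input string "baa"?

Answer: REJECT

Trace:
S₀ = ε-closure({0}) = {0,2}
'b' @ 1: {3,4}
'a' @ 2: {1,2,5}  ✓accept
'a' @ 3: {3,4}
after full input: {3,4}  (accept=1 not in)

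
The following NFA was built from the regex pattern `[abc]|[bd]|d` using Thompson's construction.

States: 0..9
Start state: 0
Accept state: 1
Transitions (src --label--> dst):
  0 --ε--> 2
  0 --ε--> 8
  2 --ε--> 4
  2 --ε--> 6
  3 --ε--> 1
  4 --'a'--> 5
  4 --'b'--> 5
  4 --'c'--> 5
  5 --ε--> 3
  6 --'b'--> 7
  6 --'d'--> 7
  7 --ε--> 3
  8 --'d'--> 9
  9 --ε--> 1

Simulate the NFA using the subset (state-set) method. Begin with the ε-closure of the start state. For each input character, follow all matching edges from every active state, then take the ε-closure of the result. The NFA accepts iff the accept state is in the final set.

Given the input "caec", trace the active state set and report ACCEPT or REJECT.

initial (ε-close {0}): {0,2,4,6,8}
'c' @ 1: {1,3,5}  (accept∈set)
'a' @ 2: {}  — state set empty
rest 'ec' ignored (set empty)
final: {}; accept 1 not in set

Answer: REJECT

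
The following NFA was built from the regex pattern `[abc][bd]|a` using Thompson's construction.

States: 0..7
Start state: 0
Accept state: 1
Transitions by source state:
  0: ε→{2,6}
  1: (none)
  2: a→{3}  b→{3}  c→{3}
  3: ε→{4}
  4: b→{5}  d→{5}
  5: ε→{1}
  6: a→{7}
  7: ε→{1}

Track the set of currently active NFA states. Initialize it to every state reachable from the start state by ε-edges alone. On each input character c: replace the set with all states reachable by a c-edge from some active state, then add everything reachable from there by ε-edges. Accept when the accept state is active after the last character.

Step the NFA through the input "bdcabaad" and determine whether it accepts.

Answer: REJECT

Steps:
S₀ = ε-closure({0}) = {0,2,6}
'b' @ 1: {3,4}
'd' @ 2: {1,5}  (accept∈set)
'c' @ 3: {}  — state set empty
rest 'abaad' ignored (set empty)
final: {}; accept 1 not in set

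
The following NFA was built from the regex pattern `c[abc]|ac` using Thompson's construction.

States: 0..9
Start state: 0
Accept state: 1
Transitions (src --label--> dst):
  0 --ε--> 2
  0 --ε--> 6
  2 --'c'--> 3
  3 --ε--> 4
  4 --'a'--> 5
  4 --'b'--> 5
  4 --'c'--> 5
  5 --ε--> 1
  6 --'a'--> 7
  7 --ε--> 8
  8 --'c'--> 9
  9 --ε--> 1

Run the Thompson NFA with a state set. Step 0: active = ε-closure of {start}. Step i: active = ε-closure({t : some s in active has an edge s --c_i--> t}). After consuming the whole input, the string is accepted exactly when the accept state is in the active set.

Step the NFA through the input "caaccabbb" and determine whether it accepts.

start: ε-closure({0}) = {0,2,6}
'c' @ 1: {3,4}
'a' @ 2: {1,5}  [accepting]
'a' @ 3: {}  — dead — no transitions
rest 'ccabbb' ignored (set empty)
after full input: {}  (accept=1 not in)

Answer: REJECT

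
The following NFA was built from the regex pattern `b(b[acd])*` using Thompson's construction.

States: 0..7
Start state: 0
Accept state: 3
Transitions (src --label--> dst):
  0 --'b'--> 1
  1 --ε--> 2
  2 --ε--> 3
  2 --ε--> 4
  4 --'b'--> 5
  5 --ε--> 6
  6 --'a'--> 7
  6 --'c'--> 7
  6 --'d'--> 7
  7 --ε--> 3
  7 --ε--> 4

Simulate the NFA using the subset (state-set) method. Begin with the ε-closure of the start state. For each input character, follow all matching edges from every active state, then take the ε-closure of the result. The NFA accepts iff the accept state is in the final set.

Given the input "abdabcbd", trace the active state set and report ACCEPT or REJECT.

start: ε-closure({0}) = {0}
'a' @ 1: {}  — dead — no transitions
rest 'bdabcbd' ignored (set empty)
after full input: {}  (accept=3 not in)

Answer: REJECT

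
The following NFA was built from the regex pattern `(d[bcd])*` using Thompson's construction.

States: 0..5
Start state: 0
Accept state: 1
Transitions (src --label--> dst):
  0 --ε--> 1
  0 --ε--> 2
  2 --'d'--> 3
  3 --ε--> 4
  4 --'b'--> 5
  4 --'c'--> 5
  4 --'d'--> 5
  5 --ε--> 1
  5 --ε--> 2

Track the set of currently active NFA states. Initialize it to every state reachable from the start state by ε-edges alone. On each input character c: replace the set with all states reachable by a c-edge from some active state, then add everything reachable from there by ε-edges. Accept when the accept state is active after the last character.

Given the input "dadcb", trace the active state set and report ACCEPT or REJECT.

S₀ = ε-closure({0}) = {0,1,2}
'd' @ 1: {3,4}
'a' @ 2: {}  — dead — no transitions
rest 'dcb' ignored (set empty)
final: {}; accept 1 not in set

Answer: REJECT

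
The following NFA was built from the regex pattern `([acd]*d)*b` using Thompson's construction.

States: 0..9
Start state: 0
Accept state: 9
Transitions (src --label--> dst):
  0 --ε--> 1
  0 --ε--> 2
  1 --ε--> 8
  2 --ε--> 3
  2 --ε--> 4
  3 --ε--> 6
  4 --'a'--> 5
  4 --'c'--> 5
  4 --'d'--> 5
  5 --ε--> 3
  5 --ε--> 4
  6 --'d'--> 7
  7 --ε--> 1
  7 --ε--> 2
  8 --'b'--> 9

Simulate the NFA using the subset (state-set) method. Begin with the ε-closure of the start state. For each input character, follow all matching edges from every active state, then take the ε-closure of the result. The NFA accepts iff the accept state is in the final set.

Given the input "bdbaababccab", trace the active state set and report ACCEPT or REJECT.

start: ε-closure({0}) = {0,1,2,3,4,6,8}
'b' @ 1: {9}  (accept∈set)
'd' @ 2: {}  — dead — no transitions
rest 'baababccab' ignored (set empty)
end set {} — state 9 not in

Answer: REJECT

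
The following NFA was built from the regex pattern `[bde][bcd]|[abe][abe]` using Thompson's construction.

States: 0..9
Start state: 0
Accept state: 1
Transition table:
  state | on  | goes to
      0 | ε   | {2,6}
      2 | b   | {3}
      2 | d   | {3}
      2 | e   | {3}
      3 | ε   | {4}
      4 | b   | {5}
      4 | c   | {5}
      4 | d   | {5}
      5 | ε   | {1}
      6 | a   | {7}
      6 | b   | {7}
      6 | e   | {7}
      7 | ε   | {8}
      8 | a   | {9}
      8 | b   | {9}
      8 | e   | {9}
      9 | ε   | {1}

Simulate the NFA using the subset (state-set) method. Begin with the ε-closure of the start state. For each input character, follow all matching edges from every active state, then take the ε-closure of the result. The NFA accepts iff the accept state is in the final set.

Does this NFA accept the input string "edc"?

initial (ε-close {0}): {0,2,6}
'e' @ 1: {3,4,7,8}
'd' @ 2: {1,5}  (accept∈set)
'c' @ 3: {}  — state set empty
after full input: {}  (accept=1 not in)

Answer: REJECT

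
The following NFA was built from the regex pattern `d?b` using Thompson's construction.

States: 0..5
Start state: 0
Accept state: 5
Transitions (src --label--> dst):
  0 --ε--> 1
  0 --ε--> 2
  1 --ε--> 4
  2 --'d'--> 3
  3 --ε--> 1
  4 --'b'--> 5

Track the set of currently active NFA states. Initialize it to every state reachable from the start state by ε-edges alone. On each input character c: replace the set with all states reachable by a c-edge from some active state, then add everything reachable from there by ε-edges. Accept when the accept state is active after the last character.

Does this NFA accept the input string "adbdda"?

Answer: REJECT

Trace:
start: ε-closure({0}) = {0,1,2,4}
'a' @ 1: {}  — no active states
rest 'dbdda' ignored (set empty)
end set {} — state 5 not in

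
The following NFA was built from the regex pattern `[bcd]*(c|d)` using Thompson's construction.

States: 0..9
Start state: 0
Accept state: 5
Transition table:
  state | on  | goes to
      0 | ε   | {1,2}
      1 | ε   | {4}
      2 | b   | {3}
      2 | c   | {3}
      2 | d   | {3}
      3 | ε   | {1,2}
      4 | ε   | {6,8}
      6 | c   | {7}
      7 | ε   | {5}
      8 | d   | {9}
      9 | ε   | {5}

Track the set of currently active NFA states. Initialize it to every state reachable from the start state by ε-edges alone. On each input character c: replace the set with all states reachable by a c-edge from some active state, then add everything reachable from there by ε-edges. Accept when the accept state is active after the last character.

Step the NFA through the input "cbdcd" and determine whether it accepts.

Answer: ACCEPT

Steps:
S₀ = ε-closure({0}) = {0,1,2,4,6,8}
'c' @ 1: {1,2,3,4,5,6,7,8}  (accept∈set)
'b' @ 2: {1,2,3,4,6,8}
'd' @ 3: {1,2,3,4,5,6,8,9}  (accept∈set)
'c' @ 4: {1,2,3,4,5,6,7,8}  (accept∈set)
'd' @ 5: {1,2,3,4,5,6,8,9}  (accept∈set)
final: {1,2,3,4,5,6,8,9}; accept 5 in set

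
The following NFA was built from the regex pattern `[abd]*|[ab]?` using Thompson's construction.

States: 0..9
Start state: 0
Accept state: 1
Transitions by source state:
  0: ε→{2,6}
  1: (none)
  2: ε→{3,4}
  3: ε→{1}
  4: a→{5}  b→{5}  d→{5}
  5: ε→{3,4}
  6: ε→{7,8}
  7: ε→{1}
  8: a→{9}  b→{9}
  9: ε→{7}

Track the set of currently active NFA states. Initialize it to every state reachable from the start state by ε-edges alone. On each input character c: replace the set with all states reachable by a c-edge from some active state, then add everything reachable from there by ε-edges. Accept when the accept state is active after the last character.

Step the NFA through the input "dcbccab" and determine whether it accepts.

Answer: REJECT

Steps:
initial (ε-close {0}): {0,1,2,3,4,6,7,8}
'd' @ 1: {1,3,4,5}  (accept∈set)
'c' @ 2: {}  — no active states
rest 'bccab' ignored (set empty)
after full input: {}  (accept=1 not in)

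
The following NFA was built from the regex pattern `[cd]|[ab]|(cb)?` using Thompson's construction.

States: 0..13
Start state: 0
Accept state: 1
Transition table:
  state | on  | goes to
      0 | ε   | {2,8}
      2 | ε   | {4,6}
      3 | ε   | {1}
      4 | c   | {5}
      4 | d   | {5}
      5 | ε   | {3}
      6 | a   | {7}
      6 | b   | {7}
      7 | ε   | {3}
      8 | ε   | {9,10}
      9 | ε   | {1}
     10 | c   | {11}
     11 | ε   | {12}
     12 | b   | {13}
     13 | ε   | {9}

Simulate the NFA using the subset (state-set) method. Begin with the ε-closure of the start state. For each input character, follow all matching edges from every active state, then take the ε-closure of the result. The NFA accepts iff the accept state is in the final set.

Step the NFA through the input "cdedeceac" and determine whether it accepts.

Answer: REJECT

Steps:
start: ε-closure({0}) = {0,1,2,4,6,8,9,10}
'c' @ 1: {1,3,5,11,12}  (accept∈set)
'd' @ 2: {}  — state set empty
rest 'edeceac' ignored (set empty)
final: {}; accept 1 not in set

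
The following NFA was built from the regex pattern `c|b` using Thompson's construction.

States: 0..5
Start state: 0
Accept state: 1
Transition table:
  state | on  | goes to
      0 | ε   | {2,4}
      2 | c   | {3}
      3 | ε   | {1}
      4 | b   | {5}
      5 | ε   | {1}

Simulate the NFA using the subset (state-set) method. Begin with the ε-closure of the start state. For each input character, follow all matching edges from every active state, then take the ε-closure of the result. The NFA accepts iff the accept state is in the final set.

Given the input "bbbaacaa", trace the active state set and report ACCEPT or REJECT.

Answer: REJECT

Steps:
S₀ = ε-closure({0}) = {0,2,4}
'b' @ 1: {1,5}  ✓accept
'b' @ 2: {}  — dead — no transitions
rest 'baacaa' ignored (set empty)
final: {}; accept 1 not in set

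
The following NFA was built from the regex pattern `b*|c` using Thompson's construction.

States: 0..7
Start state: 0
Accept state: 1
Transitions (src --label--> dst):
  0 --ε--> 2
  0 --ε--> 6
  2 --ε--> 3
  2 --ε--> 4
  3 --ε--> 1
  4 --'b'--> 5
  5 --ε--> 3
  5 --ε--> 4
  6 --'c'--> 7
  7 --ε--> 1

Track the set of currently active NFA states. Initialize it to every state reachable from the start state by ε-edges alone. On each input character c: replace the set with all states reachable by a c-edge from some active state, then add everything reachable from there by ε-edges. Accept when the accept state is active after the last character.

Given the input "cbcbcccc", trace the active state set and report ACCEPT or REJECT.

start: ε-closure({0}) = {0,1,2,3,4,6}
'c' @ 1: {1,7}  (accept∈set)
'b' @ 2: {}  — no active states
rest 'cbcccc' ignored (set empty)
end set {} — state 1 not in

Answer: REJECT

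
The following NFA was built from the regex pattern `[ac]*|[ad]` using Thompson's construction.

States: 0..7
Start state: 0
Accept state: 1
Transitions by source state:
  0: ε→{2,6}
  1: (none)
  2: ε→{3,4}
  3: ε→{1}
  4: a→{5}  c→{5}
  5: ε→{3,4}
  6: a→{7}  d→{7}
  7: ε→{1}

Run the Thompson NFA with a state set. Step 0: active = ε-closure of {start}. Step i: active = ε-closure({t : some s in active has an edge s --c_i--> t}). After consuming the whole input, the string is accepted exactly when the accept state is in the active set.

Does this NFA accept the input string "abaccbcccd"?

Answer: REJECT

Trace:
start: ε-closure({0}) = {0,1,2,3,4,6}
'a' @ 1: {1,3,4,5,7}  [accepting]
'b' @ 2: {}  — state set empty
rest 'accbcccd' ignored (set empty)
after full input: {}  (accept=1 not in)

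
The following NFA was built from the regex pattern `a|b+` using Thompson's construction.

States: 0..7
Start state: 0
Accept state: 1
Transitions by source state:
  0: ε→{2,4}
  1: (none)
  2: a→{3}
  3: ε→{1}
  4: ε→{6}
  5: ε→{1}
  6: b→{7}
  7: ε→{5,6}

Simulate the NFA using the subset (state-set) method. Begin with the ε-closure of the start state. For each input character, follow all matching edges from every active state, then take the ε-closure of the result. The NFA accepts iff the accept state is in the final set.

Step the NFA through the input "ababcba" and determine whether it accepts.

Answer: REJECT

Derivation:
initial (ε-close {0}): {0,2,4,6}
'a' @ 1: {1,3}  [accepting]
'b' @ 2: {}  — no active states
rest 'abcba' ignored (set empty)
after full input: {}  (accept=1 not in)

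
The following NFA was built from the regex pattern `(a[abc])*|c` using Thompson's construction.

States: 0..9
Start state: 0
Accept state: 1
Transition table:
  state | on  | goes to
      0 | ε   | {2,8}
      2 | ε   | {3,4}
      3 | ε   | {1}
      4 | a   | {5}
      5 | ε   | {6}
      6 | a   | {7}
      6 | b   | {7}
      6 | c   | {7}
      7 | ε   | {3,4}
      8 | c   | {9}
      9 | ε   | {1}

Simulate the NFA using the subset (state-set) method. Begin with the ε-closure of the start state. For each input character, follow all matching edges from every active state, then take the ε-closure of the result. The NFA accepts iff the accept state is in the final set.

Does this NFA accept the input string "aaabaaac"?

initial (ε-close {0}): {0,1,2,3,4,8}
'a' @ 1: {5,6}
'a' @ 2: {1,3,4,7}  ✓accept
'a' @ 3: {5,6}
'b' @ 4: {1,3,4,7}  ✓accept
'a' @ 5: {5,6}
'a' @ 6: {1,3,4,7}  ✓accept
'a' @ 7: {5,6}
'c' @ 8: {1,3,4,7}  ✓accept
final: {1,3,4,7}; accept 1 in set

Answer: ACCEPT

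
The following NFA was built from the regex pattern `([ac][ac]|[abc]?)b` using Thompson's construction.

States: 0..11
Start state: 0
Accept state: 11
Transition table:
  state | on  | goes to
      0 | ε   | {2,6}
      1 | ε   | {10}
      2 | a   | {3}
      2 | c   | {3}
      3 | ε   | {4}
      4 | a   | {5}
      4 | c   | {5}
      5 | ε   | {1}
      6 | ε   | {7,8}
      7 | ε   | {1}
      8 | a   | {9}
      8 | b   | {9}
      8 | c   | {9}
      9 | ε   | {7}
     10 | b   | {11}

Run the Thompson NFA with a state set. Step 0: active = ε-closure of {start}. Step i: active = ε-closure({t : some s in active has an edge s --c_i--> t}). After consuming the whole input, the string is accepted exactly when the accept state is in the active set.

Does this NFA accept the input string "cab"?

start: ε-closure({0}) = {0,1,2,6,7,8,10}
'c' @ 1: {1,3,4,7,9,10}
'a' @ 2: {1,5,10}
'b' @ 3: {11}  ✓accept
end set {11} — state 11 in

Answer: ACCEPT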